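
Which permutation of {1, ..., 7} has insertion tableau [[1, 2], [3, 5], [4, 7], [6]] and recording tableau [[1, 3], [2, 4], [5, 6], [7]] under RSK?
6 4 7 5 1 3 2

Reverse the RSK construction: for i from n down to 1, find the cell of Q containing i, remove the entry at that cell from P, and reverse-bump it up through P; the value ejected from row 1 is w(i).

Step i=7: Q has 7 at row 4, column 1; remove 6 from row 4 of P and reverse-bump: 6 enters row 3 and ejects 4; 4 enters row 2 and ejects 3; 3 enters row 1 and ejects 2. So w(7) = 2. P is now [[1, 3], [4, 5], [6, 7]].
Step i=6: Q has 6 at row 3, column 2; remove 7 from row 3 of P and reverse-bump: 7 enters row 2 and ejects 5; 5 enters row 1 and ejects 3. So w(6) = 3. P is now [[1, 5], [4, 7], [6]].
Step i=5: Q has 5 at row 3, column 1; remove 6 from row 3 of P and reverse-bump: 6 enters row 2 and ejects 4; 4 enters row 1 and ejects 1. So w(5) = 1. P is now [[4, 5], [6, 7]].
Step i=4: Q has 4 at row 2, column 2; remove 7 from row 2 of P and reverse-bump: 7 enters row 1 and ejects 5. So w(4) = 5. P is now [[4, 7], [6]].
Step i=3: Q has 3 at row 1, column 2; remove that cell from P, ejecting 7. So w(3) = 7. P is now [[4], [6]].
Step i=2: Q has 2 at row 2, column 1; remove 6 from row 2 of P and reverse-bump: 6 enters row 1 and ejects 4. So w(2) = 4. P is now [[6]].
Step i=1: Q has 1 at row 1, column 1; remove that cell from P, ejecting 6. So w(1) = 6. P is now [].

So w = 6 4 7 5 1 3 2.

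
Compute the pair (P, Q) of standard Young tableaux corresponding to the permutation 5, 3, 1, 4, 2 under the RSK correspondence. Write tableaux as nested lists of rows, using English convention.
P = [[1, 2], [3, 4], [5]], Q = [[1, 4], [2, 5], [3]]

Insert each entry of the permutation into P by Schensted row insertion, recording in Q the position of each new cell.

Insert 5: appended to row 1. P = [[5]].
Insert 3: 3 bumps 5 from row 1; 5 starts row 2. P = [[3], [5]].
Insert 1: 1 bumps 3 from row 1; 3 bumps 5 from row 2; 5 starts row 3. P = [[1], [3], [5]].
Insert 4: appended to row 1. P = [[1, 4], [3], [5]].
Insert 2: 2 bumps 4 from row 1; 4 appends to row 2. P = [[1, 2], [3, 4], [5]].

So P = [[1, 2], [3, 4], [5]], Q = [[1, 4], [2, 5], [3]].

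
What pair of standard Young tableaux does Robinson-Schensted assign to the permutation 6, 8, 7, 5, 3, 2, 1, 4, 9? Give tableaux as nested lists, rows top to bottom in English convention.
P = [[1, 4, 9], [2, 7], [3], [5], [6], [8]], Q = [[1, 2, 9], [3, 8], [4], [5], [6], [7]]

Insert each entry of the permutation into P by Schensted row insertion, recording in Q the position of each new cell.

Insert 6: appended to row 1. P = [[6]].
Insert 8: appended to row 1. P = [[6, 8]].
Insert 7: 7 bumps 8 from row 1; 8 starts row 2. P = [[6, 7], [8]].
Insert 5: 5 bumps 6 from row 1; 6 bumps 8 from row 2; 8 starts row 3. P = [[5, 7], [6], [8]].
Insert 3: 3 bumps 5 from row 1; 5 bumps 6 from row 2; 6 bumps 8 from row 3; 8 starts row 4. P = [[3, 7], [5], [6], [8]].
Insert 2: 2 bumps 3 from row 1; 3 bumps 5 from row 2; 5 bumps 6 from row 3; 6 bumps 8 from row 4; 8 starts row 5. P = [[2, 7], [3], [5], [6], [8]].
Insert 1: 1 bumps 2 from row 1; 2 bumps 3 from row 2; 3 bumps 5 from row 3; 5 bumps 6 from row 4; 6 bumps 8 from row 5; 8 starts row 6. P = [[1, 7], [2], [3], [5], [6], [8]].
Insert 4: 4 bumps 7 from row 1; 7 appends to row 2. P = [[1, 4], [2, 7], [3], [5], [6], [8]].
Insert 9: appended to row 1. P = [[1, 4, 9], [2, 7], [3], [5], [6], [8]].

So P = [[1, 4, 9], [2, 7], [3], [5], [6], [8]], Q = [[1, 2, 9], [3, 8], [4], [5], [6], [7]].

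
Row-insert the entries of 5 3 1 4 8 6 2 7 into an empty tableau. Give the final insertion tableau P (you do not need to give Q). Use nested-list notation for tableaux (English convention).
Insert 5: appended to row 1. P = [[5]].
Insert 3: 3 bumps 5 from row 1; 5 starts row 2. P = [[3], [5]].
Insert 1: 1 bumps 3 from row 1; 3 bumps 5 from row 2; 5 starts row 3. P = [[1], [3], [5]].
Insert 4: appended to row 1. P = [[1, 4], [3], [5]].
Insert 8: appended to row 1. P = [[1, 4, 8], [3], [5]].
Insert 6: 6 bumps 8 from row 1; 8 appends to row 2. P = [[1, 4, 6], [3, 8], [5]].
Insert 2: 2 bumps 4 from row 1; 4 bumps 8 from row 2; 8 appends to row 3. P = [[1, 2, 6], [3, 4], [5, 8]].
Insert 7: appended to row 1. P = [[1, 2, 6, 7], [3, 4], [5, 8]].

So P = [[1, 2, 6, 7], [3, 4], [5, 8]].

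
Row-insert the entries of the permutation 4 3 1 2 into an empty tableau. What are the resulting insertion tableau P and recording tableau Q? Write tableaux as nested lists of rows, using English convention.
P = [[1, 2], [3], [4]], Q = [[1, 4], [2], [3]]

Insert each entry of the permutation into P by Schensted row insertion, recording in Q the position of each new cell.

Insert 4: appended to row 1. P = [[4]].
Insert 3: 3 bumps 4 from row 1; 4 starts row 2. P = [[3], [4]].
Insert 1: 1 bumps 3 from row 1; 3 bumps 4 from row 2; 4 starts row 3. P = [[1], [3], [4]].
Insert 2: appended to row 1. P = [[1, 2], [3], [4]].

So P = [[1, 2], [3], [4]], Q = [[1, 4], [2], [3]].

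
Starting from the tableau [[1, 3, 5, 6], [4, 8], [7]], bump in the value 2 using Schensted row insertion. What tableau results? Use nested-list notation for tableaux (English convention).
[[1, 2, 5, 6], [3, 8], [4], [7]]

In row 1, 2 replaces 3 (the leftmost entry greater than 2); 3 is bumped to row 2. In row 2, 3 replaces 4 (the leftmost entry greater than 3); 4 is bumped to row 3. In row 3, 4 replaces 7 (the leftmost entry greater than 4); 7 is bumped to row 4. 7 starts a new row 4. The new tableau is [[1, 2, 5, 6], [3, 8], [4], [7]].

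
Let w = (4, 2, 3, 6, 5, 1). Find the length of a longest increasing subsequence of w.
3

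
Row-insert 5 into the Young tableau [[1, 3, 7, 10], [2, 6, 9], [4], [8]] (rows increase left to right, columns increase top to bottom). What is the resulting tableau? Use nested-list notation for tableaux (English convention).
In row 1, 5 replaces 7 (the leftmost entry greater than 5); 7 is bumped to row 2. In row 2, 7 replaces 9 (the leftmost entry greater than 7); 9 is bumped to row 3. 9 is appended to row 3. The new tableau is [[1, 3, 5, 10], [2, 6, 7], [4, 9], [8]].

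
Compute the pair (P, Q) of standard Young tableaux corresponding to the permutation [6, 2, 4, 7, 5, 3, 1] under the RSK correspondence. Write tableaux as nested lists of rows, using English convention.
P = [[1, 3, 5], [2, 7], [4], [6]], Q = [[1, 3, 4], [2, 5], [6], [7]]

Insert each entry of the permutation into P by Schensted row insertion, recording in Q the position of each new cell.

Insert 6: appended to row 1. P = [[6]].
Insert 2: 2 bumps 6 from row 1; 6 starts row 2. P = [[2], [6]].
Insert 4: appended to row 1. P = [[2, 4], [6]].
Insert 7: appended to row 1. P = [[2, 4, 7], [6]].
Insert 5: 5 bumps 7 from row 1; 7 appends to row 2. P = [[2, 4, 5], [6, 7]].
Insert 3: 3 bumps 4 from row 1; 4 bumps 6 from row 2; 6 starts row 3. P = [[2, 3, 5], [4, 7], [6]].
Insert 1: 1 bumps 2 from row 1; 2 bumps 4 from row 2; 4 bumps 6 from row 3; 6 starts row 4. P = [[1, 3, 5], [2, 7], [4], [6]].

So P = [[1, 3, 5], [2, 7], [4], [6]], Q = [[1, 3, 4], [2, 5], [6], [7]].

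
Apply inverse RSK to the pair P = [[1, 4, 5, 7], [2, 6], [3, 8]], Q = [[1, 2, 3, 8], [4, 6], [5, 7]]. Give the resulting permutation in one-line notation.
3 4 8 2 1 6 5 7

Reverse the RSK construction: for i from n down to 1, find the cell of Q containing i, remove the entry at that cell from P, and reverse-bump it up through P; the value ejected from row 1 is w(i).

Step i=8: Q has 8 at row 1, column 4; remove that cell from P, ejecting 7. So w(8) = 7. P is now [[1, 4, 5], [2, 6], [3, 8]].
Step i=7: Q has 7 at row 3, column 2; remove 8 from row 3 of P and reverse-bump: 8 enters row 2 and ejects 6; 6 enters row 1 and ejects 5. So w(7) = 5. P is now [[1, 4, 6], [2, 8], [3]].
Step i=6: Q has 6 at row 2, column 2; remove 8 from row 2 of P and reverse-bump: 8 enters row 1 and ejects 6. So w(6) = 6. P is now [[1, 4, 8], [2], [3]].
Step i=5: Q has 5 at row 3, column 1; remove 3 from row 3 of P and reverse-bump: 3 enters row 2 and ejects 2; 2 enters row 1 and ejects 1. So w(5) = 1. P is now [[2, 4, 8], [3]].
Step i=4: Q has 4 at row 2, column 1; remove 3 from row 2 of P and reverse-bump: 3 enters row 1 and ejects 2. So w(4) = 2. P is now [[3, 4, 8]].
Step i=3: Q has 3 at row 1, column 3; remove that cell from P, ejecting 8. So w(3) = 8. P is now [[3, 4]].
Step i=2: Q has 2 at row 1, column 2; remove that cell from P, ejecting 4. So w(2) = 4. P is now [[3]].
Step i=1: Q has 1 at row 1, column 1; remove that cell from P, ejecting 3. So w(1) = 3. P is now [].

So w = 3 4 8 2 1 6 5 7.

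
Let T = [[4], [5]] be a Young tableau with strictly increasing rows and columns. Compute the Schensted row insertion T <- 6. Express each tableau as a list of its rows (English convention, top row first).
6 is larger than every entry of row 1, so it is appended to row 1. The new tableau is [[4, 6], [5]].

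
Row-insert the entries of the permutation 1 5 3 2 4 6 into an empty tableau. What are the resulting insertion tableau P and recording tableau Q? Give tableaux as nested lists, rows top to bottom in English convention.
Insert each entry of the permutation into P by Schensted row insertion, recording in Q the position of each new cell.

After inserting 1: P = [[1]].
After inserting 5: P = [[1, 5]].
After inserting 3: P = [[1, 3], [5]].
After inserting 2: P = [[1, 2], [3], [5]].
After inserting 4: P = [[1, 2, 4], [3], [5]].
After inserting 6: P = [[1, 2, 4, 6], [3], [5]].

So P = [[1, 2, 4, 6], [3], [5]], Q = [[1, 2, 5, 6], [3], [4]].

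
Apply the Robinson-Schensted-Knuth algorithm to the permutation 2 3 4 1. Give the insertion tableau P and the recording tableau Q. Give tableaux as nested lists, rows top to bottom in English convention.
Insert each entry of the permutation into P by Schensted row insertion, recording in Q the position of each new cell.

Insert 2: appended to row 1. P = [[2]], Q = [[1]].
Insert 3: appended to row 1. P = [[2, 3]], Q = [[1, 2]].
Insert 4: appended to row 1. P = [[2, 3, 4]], Q = [[1, 2, 3]].
Insert 1: 1 bumps 2 from row 1; 2 starts row 2. P = [[1, 3, 4], [2]], Q = [[1, 2, 3], [4]].

So P = [[1, 3, 4], [2]], Q = [[1, 2, 3], [4]].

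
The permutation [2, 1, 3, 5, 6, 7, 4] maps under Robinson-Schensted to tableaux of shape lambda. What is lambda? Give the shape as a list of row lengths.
[5, 2]

Row-insert each entry into an empty tableau.

After inserting 2: P = [[2]].
After inserting 1: P = [[1], [2]].
After inserting 3: P = [[1, 3], [2]].
After inserting 5: P = [[1, 3, 5], [2]].
After inserting 6: P = [[1, 3, 5, 6], [2]].
After inserting 7: P = [[1, 3, 5, 6, 7], [2]].
After inserting 4: P = [[1, 3, 4, 6, 7], [2, 5]].

The final insertion tableau P = [[1, 3, 4, 6, 7], [2, 5]] has shape [5, 2].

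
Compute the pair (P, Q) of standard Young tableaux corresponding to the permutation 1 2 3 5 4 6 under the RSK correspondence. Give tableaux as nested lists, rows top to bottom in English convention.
P = [[1, 2, 3, 4, 6], [5]], Q = [[1, 2, 3, 4, 6], [5]]

Insert each entry of the permutation into P by Schensted row insertion, recording in Q the position of each new cell.

Insert 1: appended to row 1. P = [[1]].
Insert 2: appended to row 1. P = [[1, 2]].
Insert 3: appended to row 1. P = [[1, 2, 3]].
Insert 5: appended to row 1. P = [[1, 2, 3, 5]].
Insert 4: 4 bumps 5 from row 1; 5 starts row 2. P = [[1, 2, 3, 4], [5]].
Insert 6: appended to row 1. P = [[1, 2, 3, 4, 6], [5]].

So P = [[1, 2, 3, 4, 6], [5]], Q = [[1, 2, 3, 4, 6], [5]].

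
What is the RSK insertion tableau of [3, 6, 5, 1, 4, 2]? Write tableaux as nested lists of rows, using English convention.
P = [[1, 2], [3, 4], [5], [6]]

After inserting 3: P = [[3]].
After inserting 6: P = [[3, 6]].
After inserting 5: P = [[3, 5], [6]].
After inserting 1: P = [[1, 5], [3], [6]].
After inserting 4: P = [[1, 4], [3, 5], [6]].
After inserting 2: P = [[1, 2], [3, 4], [5], [6]].

So P = [[1, 2], [3, 4], [5], [6]].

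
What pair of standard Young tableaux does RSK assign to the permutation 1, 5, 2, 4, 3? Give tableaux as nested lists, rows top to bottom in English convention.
P = [[1, 2, 3], [4], [5]], Q = [[1, 2, 4], [3], [5]]

Insert each entry of the permutation into P by Schensted row insertion, recording in Q the position of each new cell.

Insert 1: appended to row 1. P = [[1]].
Insert 5: appended to row 1. P = [[1, 5]].
Insert 2: 2 bumps 5 from row 1; 5 starts row 2. P = [[1, 2], [5]].
Insert 4: appended to row 1. P = [[1, 2, 4], [5]].
Insert 3: 3 bumps 4 from row 1; 4 bumps 5 from row 2; 5 starts row 3. P = [[1, 2, 3], [4], [5]].

So P = [[1, 2, 3], [4], [5]], Q = [[1, 2, 4], [3], [5]].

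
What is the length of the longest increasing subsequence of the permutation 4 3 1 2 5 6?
4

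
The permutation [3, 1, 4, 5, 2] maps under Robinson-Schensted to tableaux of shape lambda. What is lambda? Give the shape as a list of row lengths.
Row-insert each entry into an empty tableau.

After inserting 3: P = [[3]].
After inserting 1: P = [[1], [3]].
After inserting 4: P = [[1, 4], [3]].
After inserting 5: P = [[1, 4, 5], [3]].
After inserting 2: P = [[1, 2, 5], [3, 4]].

The final insertion tableau P = [[1, 2, 5], [3, 4]] has shape [3, 2].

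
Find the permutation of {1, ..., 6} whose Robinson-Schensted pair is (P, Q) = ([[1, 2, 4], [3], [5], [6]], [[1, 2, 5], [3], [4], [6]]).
Reverse the RSK construction: for i from n down to 1, find the cell of Q containing i, remove the entry at that cell from P, and reverse-bump it up through P; the value ejected from row 1 is w(i).

Step i=6: Q has 6 at row 4, column 1; remove 6 from row 4 of P and reverse-bump: 6 enters row 3 and ejects 5; 5 enters row 2 and ejects 3; 3 enters row 1 and ejects 2. So w(6) = 2. P is now [[1, 3, 4], [5], [6]].
Step i=5: Q has 5 at row 1, column 3; remove that cell from P, ejecting 4. So w(5) = 4. P is now [[1, 3], [5], [6]].
Step i=4: Q has 4 at row 3, column 1; remove 6 from row 3 of P and reverse-bump: 6 enters row 2 and ejects 5; 5 enters row 1 and ejects 3. So w(4) = 3. P is now [[1, 5], [6]].
Step i=3: Q has 3 at row 2, column 1; remove 6 from row 2 of P and reverse-bump: 6 enters row 1 and ejects 5. So w(3) = 5. P is now [[1, 6]].
Step i=2: Q has 2 at row 1, column 2; remove that cell from P, ejecting 6. So w(2) = 6. P is now [[1]].
Step i=1: Q has 1 at row 1, column 1; remove that cell from P, ejecting 1. So w(1) = 1. P is now [].

So w = 1 6 5 3 4 2.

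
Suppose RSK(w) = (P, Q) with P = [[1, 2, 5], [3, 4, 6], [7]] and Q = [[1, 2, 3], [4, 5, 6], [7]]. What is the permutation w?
Reverse the RSK construction: for i from n down to 1, find the cell of Q containing i, remove the entry at that cell from P, and reverse-bump it up through P; the value ejected from row 1 is w(i).

Step i=7: Q has 7 at row 3, column 1; remove 7 from row 3 of P and reverse-bump: 7 enters row 2 and ejects 6; 6 enters row 1 and ejects 5. So w(7) = 5. P is now [[1, 2, 6], [3, 4, 7]].
Step i=6: Q has 6 at row 2, column 3; remove 7 from row 2 of P and reverse-bump: 7 enters row 1 and ejects 6. So w(6) = 6. P is now [[1, 2, 7], [3, 4]].
Step i=5: Q has 5 at row 2, column 2; remove 4 from row 2 of P and reverse-bump: 4 enters row 1 and ejects 2. So w(5) = 2. P is now [[1, 4, 7], [3]].
Step i=4: Q has 4 at row 2, column 1; remove 3 from row 2 of P and reverse-bump: 3 enters row 1 and ejects 1. So w(4) = 1. P is now [[3, 4, 7]].
Step i=3: Q has 3 at row 1, column 3; remove that cell from P, ejecting 7. So w(3) = 7. P is now [[3, 4]].
Step i=2: Q has 2 at row 1, column 2; remove that cell from P, ejecting 4. So w(2) = 4. P is now [[3]].
Step i=1: Q has 1 at row 1, column 1; remove that cell from P, ejecting 3. So w(1) = 3. P is now [].

So w = 3 4 7 1 2 6 5.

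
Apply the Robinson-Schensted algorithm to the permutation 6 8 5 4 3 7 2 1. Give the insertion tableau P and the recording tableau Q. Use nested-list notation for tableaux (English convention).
P = [[1, 7], [2, 8], [3], [4], [5], [6]], Q = [[1, 2], [3, 6], [4], [5], [7], [8]]

Insert each entry of the permutation into P by Schensted row insertion, recording in Q the position of each new cell.

Insert 6: appended to row 1. P = [[6]], Q = [[1]].
Insert 8: appended to row 1. P = [[6, 8]], Q = [[1, 2]].
Insert 5: 5 bumps 6 from row 1; 6 starts row 2. P = [[5, 8], [6]], Q = [[1, 2], [3]].
Insert 4: 4 bumps 5 from row 1; 5 bumps 6 from row 2; 6 starts row 3. P = [[4, 8], [5], [6]], Q = [[1, 2], [3], [4]].
Insert 3: 3 bumps 4 from row 1; 4 bumps 5 from row 2; 5 bumps 6 from row 3; 6 starts row 4. P = [[3, 8], [4], [5], [6]], Q = [[1, 2], [3], [4], [5]].
Insert 7: 7 bumps 8 from row 1; 8 appends to row 2. P = [[3, 7], [4, 8], [5], [6]], Q = [[1, 2], [3, 6], [4], [5]].
Insert 2: 2 bumps 3 from row 1; 3 bumps 4 from row 2; 4 bumps 5 from row 3; 5 bumps 6 from row 4; 6 starts row 5. P = [[2, 7], [3, 8], [4], [5], [6]], Q = [[1, 2], [3, 6], [4], [5], [7]].
Insert 1: 1 bumps 2 from row 1; 2 bumps 3 from row 2; 3 bumps 4 from row 3; 4 bumps 5 from row 4; 5 bumps 6 from row 5; 6 starts row 6. P = [[1, 7], [2, 8], [3], [4], [5], [6]], Q = [[1, 2], [3, 6], [4], [5], [7], [8]].

So P = [[1, 7], [2, 8], [3], [4], [5], [6]], Q = [[1, 2], [3, 6], [4], [5], [7], [8]].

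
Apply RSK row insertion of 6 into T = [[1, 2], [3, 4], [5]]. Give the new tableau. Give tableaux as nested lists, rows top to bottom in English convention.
6 is larger than every entry of row 1, so it is appended to row 1. The new tableau is [[1, 2, 6], [3, 4], [5]].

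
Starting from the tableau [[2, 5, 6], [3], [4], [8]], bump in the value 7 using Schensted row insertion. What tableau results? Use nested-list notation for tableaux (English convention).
7 is larger than every entry of row 1, so it is appended to row 1. The new tableau is [[2, 5, 6, 7], [3], [4], [8]].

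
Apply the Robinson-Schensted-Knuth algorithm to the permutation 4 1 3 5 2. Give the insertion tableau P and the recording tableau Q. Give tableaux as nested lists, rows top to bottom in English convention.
Insert each entry of the permutation into P by Schensted row insertion, recording in Q the position of each new cell.

Insert 4: appended to row 1. P = [[4]], Q = [[1]].
Insert 1: 1 bumps 4 from row 1; 4 starts row 2. P = [[1], [4]], Q = [[1], [2]].
Insert 3: appended to row 1. P = [[1, 3], [4]], Q = [[1, 3], [2]].
Insert 5: appended to row 1. P = [[1, 3, 5], [4]], Q = [[1, 3, 4], [2]].
Insert 2: 2 bumps 3 from row 1; 3 bumps 4 from row 2; 4 starts row 3. P = [[1, 2, 5], [3], [4]], Q = [[1, 3, 4], [2], [5]].

So P = [[1, 2, 5], [3], [4]], Q = [[1, 3, 4], [2], [5]].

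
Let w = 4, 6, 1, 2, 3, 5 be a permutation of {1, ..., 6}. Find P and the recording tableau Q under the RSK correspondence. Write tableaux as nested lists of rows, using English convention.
Insert each entry of the permutation into P by Schensted row insertion, recording in Q the position of each new cell.

Insert 4: appended to row 1. P = [[4]].
Insert 6: appended to row 1. P = [[4, 6]].
Insert 1: 1 bumps 4 from row 1; 4 starts row 2. P = [[1, 6], [4]].
Insert 2: 2 bumps 6 from row 1; 6 appends to row 2. P = [[1, 2], [4, 6]].
Insert 3: appended to row 1. P = [[1, 2, 3], [4, 6]].
Insert 5: appended to row 1. P = [[1, 2, 3, 5], [4, 6]].

So P = [[1, 2, 3, 5], [4, 6]], Q = [[1, 2, 5, 6], [3, 4]].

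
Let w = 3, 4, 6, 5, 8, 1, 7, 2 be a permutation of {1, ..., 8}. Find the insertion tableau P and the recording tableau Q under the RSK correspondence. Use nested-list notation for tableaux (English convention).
P = [[1, 2, 5, 7], [3, 4], [6, 8]], Q = [[1, 2, 3, 5], [4, 7], [6, 8]]

Insert each entry of the permutation into P by Schensted row insertion, recording in Q the position of each new cell.

Insert 3: appended to row 1. P = [[3]].
Insert 4: appended to row 1. P = [[3, 4]].
Insert 6: appended to row 1. P = [[3, 4, 6]].
Insert 5: 5 bumps 6 from row 1; 6 starts row 2. P = [[3, 4, 5], [6]].
Insert 8: appended to row 1. P = [[3, 4, 5, 8], [6]].
Insert 1: 1 bumps 3 from row 1; 3 bumps 6 from row 2; 6 starts row 3. P = [[1, 4, 5, 8], [3], [6]].
Insert 7: 7 bumps 8 from row 1; 8 appends to row 2. P = [[1, 4, 5, 7], [3, 8], [6]].
Insert 2: 2 bumps 4 from row 1; 4 bumps 8 from row 2; 8 appends to row 3. P = [[1, 2, 5, 7], [3, 4], [6, 8]].

So P = [[1, 2, 5, 7], [3, 4], [6, 8]], Q = [[1, 2, 3, 5], [4, 7], [6, 8]].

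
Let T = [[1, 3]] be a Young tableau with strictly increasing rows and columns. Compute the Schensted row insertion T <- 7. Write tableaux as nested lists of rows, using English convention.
7 is larger than every entry of row 1, so it is appended to row 1. The new tableau is [[1, 3, 7]].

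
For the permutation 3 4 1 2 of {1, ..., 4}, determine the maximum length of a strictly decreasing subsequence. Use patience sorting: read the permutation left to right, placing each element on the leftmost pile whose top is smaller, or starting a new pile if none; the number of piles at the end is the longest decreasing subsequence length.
3: new pile. tops = [3]
4: onto pile 1 (replacing 3). tops = [4]
1: new pile. tops = [4, 1]
2: onto pile 2 (replacing 1). tops = [4, 2]

2 piles, so the longest decreasing subsequence has length 2.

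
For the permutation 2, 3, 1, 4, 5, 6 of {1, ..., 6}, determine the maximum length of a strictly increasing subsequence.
5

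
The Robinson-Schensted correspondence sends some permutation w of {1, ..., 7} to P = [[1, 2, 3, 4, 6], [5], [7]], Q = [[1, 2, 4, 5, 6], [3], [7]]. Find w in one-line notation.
1 7 2 3 5 6 4

Reverse the RSK construction: for i from n down to 1, find the cell of Q containing i, remove the entry at that cell from P, and reverse-bump it up through P; the value ejected from row 1 is w(i).

Step i=7: Q has 7 at row 3, column 1; remove 7 from row 3 of P and reverse-bump: 7 enters row 2 and ejects 5; 5 enters row 1 and ejects 4. So w(7) = 4. P is now [[1, 2, 3, 5, 6], [7]].
Step i=6: Q has 6 at row 1, column 5; remove that cell from P, ejecting 6. So w(6) = 6. P is now [[1, 2, 3, 5], [7]].
Step i=5: Q has 5 at row 1, column 4; remove that cell from P, ejecting 5. So w(5) = 5. P is now [[1, 2, 3], [7]].
Step i=4: Q has 4 at row 1, column 3; remove that cell from P, ejecting 3. So w(4) = 3. P is now [[1, 2], [7]].
Step i=3: Q has 3 at row 2, column 1; remove 7 from row 2 of P and reverse-bump: 7 enters row 1 and ejects 2. So w(3) = 2. P is now [[1, 7]].
Step i=2: Q has 2 at row 1, column 2; remove that cell from P, ejecting 7. So w(2) = 7. P is now [[1]].
Step i=1: Q has 1 at row 1, column 1; remove that cell from P, ejecting 1. So w(1) = 1. P is now [].

So w = 1 7 2 3 5 6 4.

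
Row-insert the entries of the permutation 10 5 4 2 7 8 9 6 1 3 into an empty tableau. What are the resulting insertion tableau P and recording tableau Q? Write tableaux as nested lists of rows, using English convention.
Insert each entry of the permutation into P by Schensted row insertion, recording in Q the position of each new cell.

Insert 10: appended to row 1. P = [[10]].
Insert 5: 5 bumps 10 from row 1; 10 starts row 2. P = [[5], [10]].
Insert 4: 4 bumps 5 from row 1; 5 bumps 10 from row 2; 10 starts row 3. P = [[4], [5], [10]].
Insert 2: 2 bumps 4 from row 1; 4 bumps 5 from row 2; 5 bumps 10 from row 3; 10 starts row 4. P = [[2], [4], [5], [10]].
Insert 7: appended to row 1. P = [[2, 7], [4], [5], [10]].
Insert 8: appended to row 1. P = [[2, 7, 8], [4], [5], [10]].
Insert 9: appended to row 1. P = [[2, 7, 8, 9], [4], [5], [10]].
Insert 6: 6 bumps 7 from row 1; 7 appends to row 2. P = [[2, 6, 8, 9], [4, 7], [5], [10]].
Insert 1: 1 bumps 2 from row 1; 2 bumps 4 from row 2; 4 bumps 5 from row 3; 5 bumps 10 from row 4; 10 starts row 5. P = [[1, 6, 8, 9], [2, 7], [4], [5], [10]].
Insert 3: 3 bumps 6 from row 1; 6 bumps 7 from row 2; 7 appends to row 3. P = [[1, 3, 8, 9], [2, 6], [4, 7], [5], [10]].

So P = [[1, 3, 8, 9], [2, 6], [4, 7], [5], [10]], Q = [[1, 5, 6, 7], [2, 8], [3, 10], [4], [9]].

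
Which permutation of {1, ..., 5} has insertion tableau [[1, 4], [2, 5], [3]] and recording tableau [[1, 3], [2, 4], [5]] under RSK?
3 2 5 4 1

Reverse the RSK construction: for i from n down to 1, find the cell of Q containing i, remove the entry at that cell from P, and reverse-bump it up through P; the value ejected from row 1 is w(i).

Step i=5: Q has 5 at row 3, column 1; remove 3 from row 3 of P and reverse-bump: 3 enters row 2 and ejects 2; 2 enters row 1 and ejects 1. So w(5) = 1. P is now [[2, 4], [3, 5]].
Step i=4: Q has 4 at row 2, column 2; remove 5 from row 2 of P and reverse-bump: 5 enters row 1 and ejects 4. So w(4) = 4. P is now [[2, 5], [3]].
Step i=3: Q has 3 at row 1, column 2; remove that cell from P, ejecting 5. So w(3) = 5. P is now [[2], [3]].
Step i=2: Q has 2 at row 2, column 1; remove 3 from row 2 of P and reverse-bump: 3 enters row 1 and ejects 2. So w(2) = 2. P is now [[3]].
Step i=1: Q has 1 at row 1, column 1; remove that cell from P, ejecting 3. So w(1) = 3. P is now [].

So w = 3 2 5 4 1.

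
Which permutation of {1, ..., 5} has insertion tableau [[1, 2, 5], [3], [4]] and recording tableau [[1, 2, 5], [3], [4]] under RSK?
1 4 3 2 5

Reverse the RSK construction: for i from n down to 1, find the cell of Q containing i, remove the entry at that cell from P, and reverse-bump it up through P; the value ejected from row 1 is w(i).

Step i=5: Q has 5 at row 1, column 3; remove that cell from P, ejecting 5. So w(5) = 5. P is now [[1, 2], [3], [4]].
Step i=4: Q has 4 at row 3, column 1; remove 4 from row 3 of P and reverse-bump: 4 enters row 2 and ejects 3; 3 enters row 1 and ejects 2. So w(4) = 2. P is now [[1, 3], [4]].
Step i=3: Q has 3 at row 2, column 1; remove 4 from row 2 of P and reverse-bump: 4 enters row 1 and ejects 3. So w(3) = 3. P is now [[1, 4]].
Step i=2: Q has 2 at row 1, column 2; remove that cell from P, ejecting 4. So w(2) = 4. P is now [[1]].
Step i=1: Q has 1 at row 1, column 1; remove that cell from P, ejecting 1. So w(1) = 1. P is now [].

So w = 1 4 3 2 5.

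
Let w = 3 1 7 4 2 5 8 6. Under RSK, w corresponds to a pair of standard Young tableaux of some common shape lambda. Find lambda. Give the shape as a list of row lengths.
[4, 3, 1]

Row-insert each entry into an empty tableau.

After inserting 3: P = [[3]].
After inserting 1: P = [[1], [3]].
After inserting 7: P = [[1, 7], [3]].
After inserting 4: P = [[1, 4], [3, 7]].
After inserting 2: P = [[1, 2], [3, 4], [7]].
After inserting 5: P = [[1, 2, 5], [3, 4], [7]].
After inserting 8: P = [[1, 2, 5, 8], [3, 4], [7]].
After inserting 6: P = [[1, 2, 5, 6], [3, 4, 8], [7]].

The final insertion tableau P = [[1, 2, 5, 6], [3, 4, 8], [7]] has shape [4, 3, 1].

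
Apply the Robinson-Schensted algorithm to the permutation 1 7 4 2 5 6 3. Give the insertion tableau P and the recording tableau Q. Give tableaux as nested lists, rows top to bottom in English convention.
P = [[1, 2, 3, 6], [4, 5], [7]], Q = [[1, 2, 5, 6], [3, 7], [4]]

Insert each entry of the permutation into P by Schensted row insertion, recording in Q the position of each new cell.

Insert 1: appended to row 1. P = [[1]], Q = [[1]].
Insert 7: appended to row 1. P = [[1, 7]], Q = [[1, 2]].
Insert 4: 4 bumps 7 from row 1; 7 starts row 2. P = [[1, 4], [7]], Q = [[1, 2], [3]].
Insert 2: 2 bumps 4 from row 1; 4 bumps 7 from row 2; 7 starts row 3. P = [[1, 2], [4], [7]], Q = [[1, 2], [3], [4]].
Insert 5: appended to row 1. P = [[1, 2, 5], [4], [7]], Q = [[1, 2, 5], [3], [4]].
Insert 6: appended to row 1. P = [[1, 2, 5, 6], [4], [7]], Q = [[1, 2, 5, 6], [3], [4]].
Insert 3: 3 bumps 5 from row 1; 5 appends to row 2. P = [[1, 2, 3, 6], [4, 5], [7]], Q = [[1, 2, 5, 6], [3, 7], [4]].

So P = [[1, 2, 3, 6], [4, 5], [7]], Q = [[1, 2, 5, 6], [3, 7], [4]].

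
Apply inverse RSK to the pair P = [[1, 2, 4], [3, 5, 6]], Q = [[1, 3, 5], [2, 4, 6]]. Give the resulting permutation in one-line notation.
Reverse the RSK construction: for i from n down to 1, find the cell of Q containing i, remove the entry at that cell from P, and reverse-bump it up through P; the value ejected from row 1 is w(i).

Step i=6: Q has 6 at row 2, column 3; remove 6 from row 2 of P and reverse-bump: 6 enters row 1 and ejects 4. So w(6) = 4. P is now [[1, 2, 6], [3, 5]].
Step i=5: Q has 5 at row 1, column 3; remove that cell from P, ejecting 6. So w(5) = 6. P is now [[1, 2], [3, 5]].
Step i=4: Q has 4 at row 2, column 2; remove 5 from row 2 of P and reverse-bump: 5 enters row 1 and ejects 2. So w(4) = 2. P is now [[1, 5], [3]].
Step i=3: Q has 3 at row 1, column 2; remove that cell from P, ejecting 5. So w(3) = 5. P is now [[1], [3]].
Step i=2: Q has 2 at row 2, column 1; remove 3 from row 2 of P and reverse-bump: 3 enters row 1 and ejects 1. So w(2) = 1. P is now [[3]].
Step i=1: Q has 1 at row 1, column 1; remove that cell from P, ejecting 3. So w(1) = 3. P is now [].

So w = 3 1 5 2 6 4.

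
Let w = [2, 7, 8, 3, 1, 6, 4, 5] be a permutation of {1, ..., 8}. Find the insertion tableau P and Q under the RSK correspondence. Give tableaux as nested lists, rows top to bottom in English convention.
Insert each entry of the permutation into P by Schensted row insertion, recording in Q the position of each new cell.

After inserting 2: P = [[2]].
After inserting 7: P = [[2, 7]].
After inserting 8: P = [[2, 7, 8]].
After inserting 3: P = [[2, 3, 8], [7]].
After inserting 1: P = [[1, 3, 8], [2], [7]].
After inserting 6: P = [[1, 3, 6], [2, 8], [7]].
After inserting 4: P = [[1, 3, 4], [2, 6], [7, 8]].
After inserting 5: P = [[1, 3, 4, 5], [2, 6], [7, 8]].

So P = [[1, 3, 4, 5], [2, 6], [7, 8]], Q = [[1, 2, 3, 8], [4, 6], [5, 7]].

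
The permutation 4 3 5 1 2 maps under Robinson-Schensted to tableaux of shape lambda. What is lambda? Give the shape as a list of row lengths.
[2, 2, 1]

Row-insert each entry into an empty tableau.

After inserting 4: P = [[4]].
After inserting 3: P = [[3], [4]].
After inserting 5: P = [[3, 5], [4]].
After inserting 1: P = [[1, 5], [3], [4]].
After inserting 2: P = [[1, 2], [3, 5], [4]].

The final insertion tableau P = [[1, 2], [3, 5], [4]] has shape [2, 2, 1].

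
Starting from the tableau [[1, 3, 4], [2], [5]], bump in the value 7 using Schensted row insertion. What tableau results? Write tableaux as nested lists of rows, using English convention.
7 is larger than every entry of row 1, so it is appended to row 1. The new tableau is [[1, 3, 4, 7], [2], [5]].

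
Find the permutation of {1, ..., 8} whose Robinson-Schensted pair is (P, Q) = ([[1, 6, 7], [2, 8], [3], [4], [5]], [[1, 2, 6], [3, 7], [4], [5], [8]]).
Reverse the RSK construction: for i from n down to 1, find the cell of Q containing i, remove the entry at that cell from P, and reverse-bump it up through P; the value ejected from row 1 is w(i).

Step i=8: Q has 8 at row 5, column 1; remove 5 from row 5 of P and reverse-bump: 5 enters row 4 and ejects 4; 4 enters row 3 and ejects 3; 3 enters row 2 and ejects 2; 2 enters row 1 and ejects 1. So w(8) = 1. P is now [[2, 6, 7], [3, 8], [4], [5]].
Step i=7: Q has 7 at row 2, column 2; remove 8 from row 2 of P and reverse-bump: 8 enters row 1 and ejects 7. So w(7) = 7. P is now [[2, 6, 8], [3], [4], [5]].
Step i=6: Q has 6 at row 1, column 3; remove that cell from P, ejecting 8. So w(6) = 8. P is now [[2, 6], [3], [4], [5]].
Step i=5: Q has 5 at row 4, column 1; remove 5 from row 4 of P and reverse-bump: 5 enters row 3 and ejects 4; 4 enters row 2 and ejects 3; 3 enters row 1 and ejects 2. So w(5) = 2. P is now [[3, 6], [4], [5]].
Step i=4: Q has 4 at row 3, column 1; remove 5 from row 3 of P and reverse-bump: 5 enters row 2 and ejects 4; 4 enters row 1 and ejects 3. So w(4) = 3. P is now [[4, 6], [5]].
Step i=3: Q has 3 at row 2, column 1; remove 5 from row 2 of P and reverse-bump: 5 enters row 1 and ejects 4. So w(3) = 4. P is now [[5, 6]].
Step i=2: Q has 2 at row 1, column 2; remove that cell from P, ejecting 6. So w(2) = 6. P is now [[5]].
Step i=1: Q has 1 at row 1, column 1; remove that cell from P, ejecting 5. So w(1) = 5. P is now [].

So w = 5 6 4 3 2 8 7 1.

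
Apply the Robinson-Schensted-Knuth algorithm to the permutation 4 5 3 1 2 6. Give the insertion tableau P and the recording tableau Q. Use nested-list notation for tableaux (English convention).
P = [[1, 2, 6], [3, 5], [4]], Q = [[1, 2, 6], [3, 5], [4]]

Insert each entry of the permutation into P by Schensted row insertion, recording in Q the position of each new cell.

Insert 4: appended to row 1. P = [[4]], Q = [[1]].
Insert 5: appended to row 1. P = [[4, 5]], Q = [[1, 2]].
Insert 3: 3 bumps 4 from row 1; 4 starts row 2. P = [[3, 5], [4]], Q = [[1, 2], [3]].
Insert 1: 1 bumps 3 from row 1; 3 bumps 4 from row 2; 4 starts row 3. P = [[1, 5], [3], [4]], Q = [[1, 2], [3], [4]].
Insert 2: 2 bumps 5 from row 1; 5 appends to row 2. P = [[1, 2], [3, 5], [4]], Q = [[1, 2], [3, 5], [4]].
Insert 6: appended to row 1. P = [[1, 2, 6], [3, 5], [4]], Q = [[1, 2, 6], [3, 5], [4]].

So P = [[1, 2, 6], [3, 5], [4]], Q = [[1, 2, 6], [3, 5], [4]].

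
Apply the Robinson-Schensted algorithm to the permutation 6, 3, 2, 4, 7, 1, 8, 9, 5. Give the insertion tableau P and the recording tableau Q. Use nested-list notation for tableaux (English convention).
Insert each entry of the permutation into P by Schensted row insertion, recording in Q the position of each new cell.

Insert 6: appended to row 1. P = [[6]].
Insert 3: 3 bumps 6 from row 1; 6 starts row 2. P = [[3], [6]].
Insert 2: 2 bumps 3 from row 1; 3 bumps 6 from row 2; 6 starts row 3. P = [[2], [3], [6]].
Insert 4: appended to row 1. P = [[2, 4], [3], [6]].
Insert 7: appended to row 1. P = [[2, 4, 7], [3], [6]].
Insert 1: 1 bumps 2 from row 1; 2 bumps 3 from row 2; 3 bumps 6 from row 3; 6 starts row 4. P = [[1, 4, 7], [2], [3], [6]].
Insert 8: appended to row 1. P = [[1, 4, 7, 8], [2], [3], [6]].
Insert 9: appended to row 1. P = [[1, 4, 7, 8, 9], [2], [3], [6]].
Insert 5: 5 bumps 7 from row 1; 7 appends to row 2. P = [[1, 4, 5, 8, 9], [2, 7], [3], [6]].

So P = [[1, 4, 5, 8, 9], [2, 7], [3], [6]], Q = [[1, 4, 5, 7, 8], [2, 9], [3], [6]].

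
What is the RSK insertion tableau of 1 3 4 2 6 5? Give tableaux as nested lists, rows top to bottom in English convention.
After inserting 1: P = [[1]].
After inserting 3: P = [[1, 3]].
After inserting 4: P = [[1, 3, 4]].
After inserting 2: P = [[1, 2, 4], [3]].
After inserting 6: P = [[1, 2, 4, 6], [3]].
After inserting 5: P = [[1, 2, 4, 5], [3, 6]].

So P = [[1, 2, 4, 5], [3, 6]].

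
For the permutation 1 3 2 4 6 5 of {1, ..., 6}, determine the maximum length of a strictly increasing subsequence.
4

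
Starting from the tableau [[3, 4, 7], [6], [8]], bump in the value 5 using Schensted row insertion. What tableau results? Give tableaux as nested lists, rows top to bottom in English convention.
In row 1, 5 replaces 7 (the leftmost entry greater than 5); 7 is bumped to row 2. 7 is appended to row 2. The new tableau is [[3, 4, 5], [6, 7], [8]].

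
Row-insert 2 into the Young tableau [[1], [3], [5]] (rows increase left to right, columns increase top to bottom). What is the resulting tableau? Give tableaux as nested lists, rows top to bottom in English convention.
[[1, 2], [3], [5]]

2 is larger than every entry of row 1, so it is appended to row 1. The new tableau is [[1, 2], [3], [5]].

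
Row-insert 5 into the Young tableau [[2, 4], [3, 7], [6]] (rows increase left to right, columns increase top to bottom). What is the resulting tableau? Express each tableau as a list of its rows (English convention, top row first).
5 is larger than every entry of row 1, so it is appended to row 1. The new tableau is [[2, 4, 5], [3, 7], [6]].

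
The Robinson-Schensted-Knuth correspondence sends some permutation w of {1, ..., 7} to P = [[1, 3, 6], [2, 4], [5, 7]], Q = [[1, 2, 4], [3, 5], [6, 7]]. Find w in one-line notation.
2 5 4 7 6 1 3

Reverse the RSK construction: for i from n down to 1, find the cell of Q containing i, remove the entry at that cell from P, and reverse-bump it up through P; the value ejected from row 1 is w(i).

Step i=7: Q has 7 at row 3, column 2; remove 7 from row 3 of P and reverse-bump: 7 enters row 2 and ejects 4; 4 enters row 1 and ejects 3. So w(7) = 3. P is now [[1, 4, 6], [2, 7], [5]].
Step i=6: Q has 6 at row 3, column 1; remove 5 from row 3 of P and reverse-bump: 5 enters row 2 and ejects 2; 2 enters row 1 and ejects 1. So w(6) = 1. P is now [[2, 4, 6], [5, 7]].
Step i=5: Q has 5 at row 2, column 2; remove 7 from row 2 of P and reverse-bump: 7 enters row 1 and ejects 6. So w(5) = 6. P is now [[2, 4, 7], [5]].
Step i=4: Q has 4 at row 1, column 3; remove that cell from P, ejecting 7. So w(4) = 7. P is now [[2, 4], [5]].
Step i=3: Q has 3 at row 2, column 1; remove 5 from row 2 of P and reverse-bump: 5 enters row 1 and ejects 4. So w(3) = 4. P is now [[2, 5]].
Step i=2: Q has 2 at row 1, column 2; remove that cell from P, ejecting 5. So w(2) = 5. P is now [[2]].
Step i=1: Q has 1 at row 1, column 1; remove that cell from P, ejecting 2. So w(1) = 2. P is now [].

So w = 2 5 4 7 6 1 3.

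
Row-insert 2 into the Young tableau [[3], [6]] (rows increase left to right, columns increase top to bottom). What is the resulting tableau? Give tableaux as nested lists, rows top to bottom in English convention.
[[2], [3], [6]]

In row 1, 2 replaces 3 (the leftmost entry greater than 2); 3 is bumped to row 2. In row 2, 3 replaces 6 (the leftmost entry greater than 3); 6 is bumped to row 3. 6 starts a new row 3. The new tableau is [[2], [3], [6]].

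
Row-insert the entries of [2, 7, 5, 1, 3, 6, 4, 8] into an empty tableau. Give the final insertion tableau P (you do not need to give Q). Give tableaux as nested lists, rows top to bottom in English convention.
P = [[1, 3, 4, 8], [2, 5, 6], [7]]

After inserting 2: P = [[2]].
After inserting 7: P = [[2, 7]].
After inserting 5: P = [[2, 5], [7]].
After inserting 1: P = [[1, 5], [2], [7]].
After inserting 3: P = [[1, 3], [2, 5], [7]].
After inserting 6: P = [[1, 3, 6], [2, 5], [7]].
After inserting 4: P = [[1, 3, 4], [2, 5, 6], [7]].
After inserting 8: P = [[1, 3, 4, 8], [2, 5, 6], [7]].

So P = [[1, 3, 4, 8], [2, 5, 6], [7]].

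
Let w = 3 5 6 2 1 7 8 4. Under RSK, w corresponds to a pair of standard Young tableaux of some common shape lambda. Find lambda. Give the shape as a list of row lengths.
Row-insert each entry into an empty tableau.

After inserting 3: P = [[3]].
After inserting 5: P = [[3, 5]].
After inserting 6: P = [[3, 5, 6]].
After inserting 2: P = [[2, 5, 6], [3]].
After inserting 1: P = [[1, 5, 6], [2], [3]].
After inserting 7: P = [[1, 5, 6, 7], [2], [3]].
After inserting 8: P = [[1, 5, 6, 7, 8], [2], [3]].
After inserting 4: P = [[1, 4, 6, 7, 8], [2, 5], [3]].

The final insertion tableau P = [[1, 4, 6, 7, 8], [2, 5], [3]] has shape [5, 2, 1].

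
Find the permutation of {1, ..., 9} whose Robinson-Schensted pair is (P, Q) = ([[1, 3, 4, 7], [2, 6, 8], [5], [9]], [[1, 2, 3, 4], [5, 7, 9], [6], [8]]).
Reverse the RSK construction: for i from n down to 1, find the cell of Q containing i, remove the entry at that cell from P, and reverse-bump it up through P; the value ejected from row 1 is w(i).

Step i=9: Q has 9 at row 2, column 3; remove 8 from row 2 of P and reverse-bump: 8 enters row 1 and ejects 7. So w(9) = 7. P is now [[1, 3, 4, 8], [2, 6], [5], [9]].
Step i=8: Q has 8 at row 4, column 1; remove 9 from row 4 of P and reverse-bump: 9 enters row 3 and ejects 5; 5 enters row 2 and ejects 2; 2 enters row 1 and ejects 1. So w(8) = 1. P is now [[2, 3, 4, 8], [5, 6], [9]].
Step i=7: Q has 7 at row 2, column 2; remove 6 from row 2 of P and reverse-bump: 6 enters row 1 and ejects 4. So w(7) = 4. P is now [[2, 3, 6, 8], [5], [9]].
Step i=6: Q has 6 at row 3, column 1; remove 9 from row 3 of P and reverse-bump: 9 enters row 2 and ejects 5; 5 enters row 1 and ejects 3. So w(6) = 3. P is now [[2, 5, 6, 8], [9]].
Step i=5: Q has 5 at row 2, column 1; remove 9 from row 2 of P and reverse-bump: 9 enters row 1 and ejects 8. So w(5) = 8. P is now [[2, 5, 6, 9]].
Step i=4: Q has 4 at row 1, column 4; remove that cell from P, ejecting 9. So w(4) = 9. P is now [[2, 5, 6]].
Step i=3: Q has 3 at row 1, column 3; remove that cell from P, ejecting 6. So w(3) = 6. P is now [[2, 5]].
Step i=2: Q has 2 at row 1, column 2; remove that cell from P, ejecting 5. So w(2) = 5. P is now [[2]].
Step i=1: Q has 1 at row 1, column 1; remove that cell from P, ejecting 2. So w(1) = 2. P is now [].

So w = 2 5 6 9 8 3 4 1 7.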